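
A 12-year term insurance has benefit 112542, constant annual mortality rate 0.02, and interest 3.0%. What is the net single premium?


NSP = benefit * sum_{k=0}^{n-1} k_p_x * q * v^(k+1)
With constant q=0.02, v=0.970874
Sum = 0.179846
NSP = 112542 * 0.179846
= 20240.2501


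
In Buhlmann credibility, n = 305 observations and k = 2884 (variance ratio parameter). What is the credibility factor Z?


Z = n / (n + k)
= 305 / (305 + 2884)
= 305 / 3189
= 0.0956


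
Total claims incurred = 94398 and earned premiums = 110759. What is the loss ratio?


Loss ratio = claims / premiums
= 94398 / 110759
= 0.8523


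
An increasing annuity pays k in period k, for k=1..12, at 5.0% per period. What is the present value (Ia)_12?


(Ia)_n = sum_{k=1}^{n} k * v^k, v = 1/(1+i)
v = 0.952381
Sum computed term by term:
(Ia)_12 = 52.4873


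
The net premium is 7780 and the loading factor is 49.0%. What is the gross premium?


Gross = net * (1 + loading)
= 7780 * (1 + 0.49)
= 7780 * 1.49
= 11592.2


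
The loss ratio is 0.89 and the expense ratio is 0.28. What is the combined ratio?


Combined ratio = loss ratio + expense ratio
= 0.89 + 0.28
= 1.17


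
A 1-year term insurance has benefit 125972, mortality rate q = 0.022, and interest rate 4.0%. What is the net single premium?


NSP = benefit * q * v
v = 1/(1+i) = 0.961538
NSP = 125972 * 0.022 * 0.961538
= 2664.7923


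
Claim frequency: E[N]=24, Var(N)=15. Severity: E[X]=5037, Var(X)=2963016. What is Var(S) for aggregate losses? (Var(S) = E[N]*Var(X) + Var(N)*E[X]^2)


Var(S) = E[N]*Var(X) + Var(N)*E[X]^2
= 24*2963016 + 15*5037^2
= 71112384 + 380570535
= 4.5168e+08


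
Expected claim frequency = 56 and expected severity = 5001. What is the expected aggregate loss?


E[S] = E[N] * E[X]
= 56 * 5001
= 280056


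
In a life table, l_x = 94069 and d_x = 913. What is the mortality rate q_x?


q_x = d_x / l_x
= 913 / 94069
= 0.0097


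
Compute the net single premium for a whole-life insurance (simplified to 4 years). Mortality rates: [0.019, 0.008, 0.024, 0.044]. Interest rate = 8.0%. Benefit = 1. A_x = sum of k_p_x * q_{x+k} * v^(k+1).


v = 0.925926
Year 0: k_p_x=1.0, q=0.019, term=0.017593
Year 1: k_p_x=0.981, q=0.008, term=0.006728
Year 2: k_p_x=0.973152, q=0.024, term=0.01854
Year 3: k_p_x=0.949796, q=0.044, term=0.030718
A_x = 0.0736


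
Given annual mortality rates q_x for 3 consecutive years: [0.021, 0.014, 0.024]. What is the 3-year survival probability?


p_k = 1 - q_k for each year
Survival = product of (1 - q_k)
= 0.979 * 0.986 * 0.976
= 0.9421


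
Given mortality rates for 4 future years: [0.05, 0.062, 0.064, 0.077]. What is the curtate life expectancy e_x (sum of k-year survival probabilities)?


e_x = sum_{k=1}^{n} k_p_x
k_p_x values:
  1_p_x = 0.95
  2_p_x = 0.8911
  3_p_x = 0.83407
  4_p_x = 0.769846
e_x = 3.445


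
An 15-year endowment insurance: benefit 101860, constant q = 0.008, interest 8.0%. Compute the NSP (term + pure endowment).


Term component = 6672.2058
Pure endowment = 15_p_x * v^15 * benefit = 0.886493 * 0.315242 * 101860 = 28465.7363
NSP = 35137.9421


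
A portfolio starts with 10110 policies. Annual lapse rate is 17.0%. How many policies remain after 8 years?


remaining = initial * (1 - lapse)^years
= 10110 * (1 - 0.17)^8
= 10110 * 0.225229
= 2277.0674


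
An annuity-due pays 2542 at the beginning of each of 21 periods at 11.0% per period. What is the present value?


PV_due = PMT * (1-(1+i)^(-n))/i * (1+i)
PV_immediate = 20526.8289
PV_due = 20526.8289 * 1.11
= 22784.7801


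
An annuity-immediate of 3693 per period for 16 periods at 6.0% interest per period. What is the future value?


FV = PMT * ((1+i)^n - 1) / i
= 3693 * ((1.06)^16 - 1) / 0.06
= 3693 * (2.540352 - 1) / 0.06
= 94808.6462


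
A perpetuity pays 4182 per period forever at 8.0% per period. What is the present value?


PV = PMT / i
= 4182 / 0.08
= 52275.0


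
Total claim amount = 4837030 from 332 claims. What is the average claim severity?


severity = total / number
= 4837030 / 332
= 14569.3675


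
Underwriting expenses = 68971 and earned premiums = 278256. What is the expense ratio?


Expense ratio = expenses / premiums
= 68971 / 278256
= 0.2479


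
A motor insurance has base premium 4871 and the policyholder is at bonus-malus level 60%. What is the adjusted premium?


adjusted = base * BM_level / 100
= 4871 * 60 / 100
= 4871 * 0.6
= 2922.6


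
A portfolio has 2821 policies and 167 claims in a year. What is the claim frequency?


frequency = claims / policies
= 167 / 2821
= 0.0592


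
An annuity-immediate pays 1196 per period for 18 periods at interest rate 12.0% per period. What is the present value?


PV = PMT * (1 - (1+i)^(-n)) / i
= 1196 * (1 - (1+0.12)^(-18)) / 0.12
= 1196 * (1 - 0.13004) / 0.12
= 1196 * 7.24967
= 8670.6054


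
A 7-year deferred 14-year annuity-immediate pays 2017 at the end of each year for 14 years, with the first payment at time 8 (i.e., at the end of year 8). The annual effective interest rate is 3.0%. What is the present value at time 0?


PV at time 7 of the 14-year annuity-immediate:
a_n = 2017 * (1-(1+0.03)^(-14))/0.03 = 22784.1795
Discount back 7 years to time 0:
PV = 22784.1795 * (1+0.03)^(-7)
= 22784.1795 * 0.813092
= 18525.623


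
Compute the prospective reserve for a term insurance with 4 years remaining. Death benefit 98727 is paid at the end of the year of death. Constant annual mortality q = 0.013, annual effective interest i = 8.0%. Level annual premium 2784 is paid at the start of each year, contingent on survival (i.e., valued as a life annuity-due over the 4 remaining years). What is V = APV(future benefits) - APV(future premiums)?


v = 1/(1+i) = 0.925926
APV(future benefits) per unit = sum_{k=0}^{3} k_p_x * q * v^(k+1) = 0.042278
APV(future benefits) = 98727 * 0.042278 = 4174.0147
Life annuity-due factor ä_{x:4} = sum_{k=0}^{3} k_p_x * v^k = 3.512355
APV(future premiums) = 2784 * 3.512355 = 9778.3972
V = 4174.0147 - 9778.3972
= -5604.3824


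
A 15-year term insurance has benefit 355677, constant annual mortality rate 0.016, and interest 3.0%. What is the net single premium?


NSP = benefit * sum_{k=0}^{n-1} k_p_x * q * v^(k+1)
With constant q=0.016, v=0.970874
Sum = 0.172547
NSP = 355677 * 0.172547
= 61370.9771


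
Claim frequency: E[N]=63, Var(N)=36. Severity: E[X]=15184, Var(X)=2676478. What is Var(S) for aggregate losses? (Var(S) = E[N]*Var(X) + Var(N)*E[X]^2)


Var(S) = E[N]*Var(X) + Var(N)*E[X]^2
= 63*2676478 + 36*15184^2
= 168618114 + 8299938816
= 8.4686e+09


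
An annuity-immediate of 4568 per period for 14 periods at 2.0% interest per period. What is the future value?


FV = PMT * ((1+i)^n - 1) / i
= 4568 * ((1.02)^14 - 1) / 0.02
= 4568 * (1.319479 - 1) / 0.02
= 72968.9495


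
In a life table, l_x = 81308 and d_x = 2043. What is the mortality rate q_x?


q_x = d_x / l_x
= 2043 / 81308
= 0.0251


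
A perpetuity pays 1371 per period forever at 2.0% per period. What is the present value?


PV = PMT / i
= 1371 / 0.02
= 68550.0


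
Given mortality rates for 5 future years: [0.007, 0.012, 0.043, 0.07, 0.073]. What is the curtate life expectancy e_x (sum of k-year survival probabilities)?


e_x = sum_{k=1}^{n} k_p_x
k_p_x values:
  1_p_x = 0.993
  2_p_x = 0.981084
  3_p_x = 0.938897
  4_p_x = 0.873175
  5_p_x = 0.809433
e_x = 4.5956


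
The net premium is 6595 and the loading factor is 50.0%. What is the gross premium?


Gross = net * (1 + loading)
= 6595 * (1 + 0.5)
= 6595 * 1.5
= 9892.5


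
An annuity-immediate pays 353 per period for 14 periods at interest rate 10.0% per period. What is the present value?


PV = PMT * (1 - (1+i)^(-n)) / i
= 353 * (1 - (1+0.1)^(-14)) / 0.1
= 353 * (1 - 0.263331) / 0.1
= 353 * 7.366687
= 2600.4407


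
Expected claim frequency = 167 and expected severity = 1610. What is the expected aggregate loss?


E[S] = E[N] * E[X]
= 167 * 1610
= 268870


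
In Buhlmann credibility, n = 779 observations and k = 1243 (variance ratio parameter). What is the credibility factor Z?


Z = n / (n + k)
= 779 / (779 + 1243)
= 779 / 2022
= 0.3853


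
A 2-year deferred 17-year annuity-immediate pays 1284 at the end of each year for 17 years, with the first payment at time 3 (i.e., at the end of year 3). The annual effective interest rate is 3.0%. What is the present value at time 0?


PV at time 2 of the 17-year annuity-immediate:
a_n = 1284 * (1-(1+0.03)^(-17))/0.03 = 16905.2961
Discount back 2 years to time 0:
PV = 16905.2961 * (1+0.03)^(-2)
= 16905.2961 * 0.942596
= 15934.863


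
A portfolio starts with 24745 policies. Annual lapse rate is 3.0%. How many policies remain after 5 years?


remaining = initial * (1 - lapse)^years
= 24745 * (1 - 0.03)^5
= 24745 * 0.858734
= 21249.3735


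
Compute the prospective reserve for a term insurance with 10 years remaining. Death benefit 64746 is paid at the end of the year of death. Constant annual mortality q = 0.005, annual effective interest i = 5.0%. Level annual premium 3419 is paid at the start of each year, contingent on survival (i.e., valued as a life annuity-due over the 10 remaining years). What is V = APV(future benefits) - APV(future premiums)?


v = 1/(1+i) = 0.952381
APV(future benefits) per unit = sum_{k=0}^{9} k_p_x * q * v^(k+1) = 0.037827
APV(future benefits) = 64746 * 0.037827 = 2449.1698
Life annuity-due factor ä_{x:10} = sum_{k=0}^{9} k_p_x * v^k = 7.943744
APV(future premiums) = 3419 * 7.943744 = 27159.6613
V = 2449.1698 - 27159.6613
= -24710.4915


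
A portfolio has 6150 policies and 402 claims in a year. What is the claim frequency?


frequency = claims / policies
= 402 / 6150
= 0.0654


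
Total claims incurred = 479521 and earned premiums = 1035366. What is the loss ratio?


Loss ratio = claims / premiums
= 479521 / 1035366
= 0.4631


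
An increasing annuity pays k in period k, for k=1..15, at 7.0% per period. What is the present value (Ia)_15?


(Ia)_n = sum_{k=1}^{n} k * v^k, v = 1/(1+i)
v = 0.934579
Sum computed term by term:
(Ia)_15 = 61.554


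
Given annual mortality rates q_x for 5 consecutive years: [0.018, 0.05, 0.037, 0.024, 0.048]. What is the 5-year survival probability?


p_k = 1 - q_k for each year
Survival = product of (1 - q_k)
= 0.982 * 0.95 * 0.963 * 0.976 * 0.952
= 0.8347


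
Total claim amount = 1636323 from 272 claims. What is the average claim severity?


severity = total / number
= 1636323 / 272
= 6015.8934


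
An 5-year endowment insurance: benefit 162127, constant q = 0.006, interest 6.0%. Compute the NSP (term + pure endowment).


Term component = 4051.5857
Pure endowment = 5_p_x * v^5 * benefit = 0.970358 * 0.747258 * 162127 = 117559.5574
NSP = 121611.1431


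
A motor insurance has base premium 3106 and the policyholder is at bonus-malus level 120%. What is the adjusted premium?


adjusted = base * BM_level / 100
= 3106 * 120 / 100
= 3106 * 1.2
= 3727.2


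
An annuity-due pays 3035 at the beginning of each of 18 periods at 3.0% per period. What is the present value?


PV_due = PMT * (1-(1+i)^(-n))/i * (1+i)
PV_immediate = 41741.9122
PV_due = 41741.9122 * 1.03
= 42994.1696


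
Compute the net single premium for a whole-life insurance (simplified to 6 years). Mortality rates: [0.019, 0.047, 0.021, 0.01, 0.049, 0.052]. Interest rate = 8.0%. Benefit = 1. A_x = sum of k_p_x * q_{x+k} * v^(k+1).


v = 0.925926
Year 0: k_p_x=1.0, q=0.019, term=0.017593
Year 1: k_p_x=0.981, q=0.047, term=0.039529
Year 2: k_p_x=0.934893, q=0.021, term=0.015585
Year 3: k_p_x=0.91526, q=0.01, term=0.006727
Year 4: k_p_x=0.906108, q=0.049, term=0.030217
Year 5: k_p_x=0.861708, q=0.052, term=0.028237
A_x = 0.1379


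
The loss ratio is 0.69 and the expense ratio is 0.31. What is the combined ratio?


Combined ratio = loss ratio + expense ratio
= 0.69 + 0.31
= 1.0


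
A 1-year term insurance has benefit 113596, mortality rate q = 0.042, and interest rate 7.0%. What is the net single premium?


NSP = benefit * q * v
v = 1/(1+i) = 0.934579
NSP = 113596 * 0.042 * 0.934579
= 4458.9084


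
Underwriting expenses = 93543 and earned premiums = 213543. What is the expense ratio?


Expense ratio = expenses / premiums
= 93543 / 213543
= 0.4381


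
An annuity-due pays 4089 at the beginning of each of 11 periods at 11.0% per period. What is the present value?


PV_due = PMT * (1-(1+i)^(-n))/i * (1+i)
PV_immediate = 25378.4412
PV_due = 25378.4412 * 1.11
= 28170.0697


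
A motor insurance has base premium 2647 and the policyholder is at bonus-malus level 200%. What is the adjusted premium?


adjusted = base * BM_level / 100
= 2647 * 200 / 100
= 2647 * 2.0
= 5294.0


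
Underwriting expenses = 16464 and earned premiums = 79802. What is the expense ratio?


Expense ratio = expenses / premiums
= 16464 / 79802
= 0.2063


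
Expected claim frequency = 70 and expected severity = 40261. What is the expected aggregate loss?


E[S] = E[N] * E[X]
= 70 * 40261
= 2.8183e+06


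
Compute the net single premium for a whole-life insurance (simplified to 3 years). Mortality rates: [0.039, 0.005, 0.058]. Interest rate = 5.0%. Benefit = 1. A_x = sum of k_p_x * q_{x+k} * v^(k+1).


v = 0.952381
Year 0: k_p_x=1.0, q=0.039, term=0.037143
Year 1: k_p_x=0.961, q=0.005, term=0.004358
Year 2: k_p_x=0.956195, q=0.058, term=0.047908
A_x = 0.0894


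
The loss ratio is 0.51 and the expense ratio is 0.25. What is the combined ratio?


Combined ratio = loss ratio + expense ratio
= 0.51 + 0.25
= 0.76


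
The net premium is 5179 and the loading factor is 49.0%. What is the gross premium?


Gross = net * (1 + loading)
= 5179 * (1 + 0.49)
= 5179 * 1.49
= 7716.71


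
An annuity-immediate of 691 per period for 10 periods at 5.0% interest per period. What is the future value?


FV = PMT * ((1+i)^n - 1) / i
= 691 * ((1.05)^10 - 1) / 0.05
= 691 * (1.628895 - 1) / 0.05
= 8691.3237


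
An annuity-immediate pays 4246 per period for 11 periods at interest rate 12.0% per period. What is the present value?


PV = PMT * (1 - (1+i)^(-n)) / i
= 4246 * (1 - (1+0.12)^(-11)) / 0.12
= 4246 * (1 - 0.287476) / 0.12
= 4246 * 5.937699
= 25211.4705


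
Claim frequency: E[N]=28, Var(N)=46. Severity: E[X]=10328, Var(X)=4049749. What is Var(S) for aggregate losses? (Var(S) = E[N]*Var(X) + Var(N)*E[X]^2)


Var(S) = E[N]*Var(X) + Var(N)*E[X]^2
= 28*4049749 + 46*10328^2
= 113392972 + 4906708864
= 5.0201e+09


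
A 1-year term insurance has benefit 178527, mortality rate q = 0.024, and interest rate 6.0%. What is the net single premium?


NSP = benefit * q * v
v = 1/(1+i) = 0.943396
NSP = 178527 * 0.024 * 0.943396
= 4042.1208


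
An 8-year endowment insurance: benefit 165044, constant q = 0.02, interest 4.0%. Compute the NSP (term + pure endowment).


Term component = 20815.1178
Pure endowment = 8_p_x * v^8 * benefit = 0.850763 * 0.73069 * 165044 = 102598.6466
NSP = 123413.7644


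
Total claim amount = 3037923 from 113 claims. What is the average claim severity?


severity = total / number
= 3037923 / 113
= 26884.2743


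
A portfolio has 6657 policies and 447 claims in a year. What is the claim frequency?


frequency = claims / policies
= 447 / 6657
= 0.0671


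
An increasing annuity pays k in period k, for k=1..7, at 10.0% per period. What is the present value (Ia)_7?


(Ia)_n = sum_{k=1}^{n} k * v^k, v = 1/(1+i)
v = 0.909091
Sum computed term by term:
(Ia)_7 = 17.6315


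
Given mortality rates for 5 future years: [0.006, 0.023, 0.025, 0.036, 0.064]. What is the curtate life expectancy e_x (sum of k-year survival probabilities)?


e_x = sum_{k=1}^{n} k_p_x
k_p_x values:
  1_p_x = 0.994
  2_p_x = 0.971138
  3_p_x = 0.94686
  4_p_x = 0.912773
  5_p_x = 0.854355
e_x = 4.6791


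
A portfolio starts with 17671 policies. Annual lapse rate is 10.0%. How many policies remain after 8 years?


remaining = initial * (1 - lapse)^years
= 17671 * (1 - 0.1)^8
= 17671 * 0.430467
= 7606.7861


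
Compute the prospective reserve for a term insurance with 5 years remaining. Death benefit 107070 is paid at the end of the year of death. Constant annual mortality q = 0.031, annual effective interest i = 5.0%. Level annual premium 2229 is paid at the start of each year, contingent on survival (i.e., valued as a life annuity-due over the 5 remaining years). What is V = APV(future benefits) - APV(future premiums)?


v = 1/(1+i) = 0.952381
APV(future benefits) per unit = sum_{k=0}^{4} k_p_x * q * v^(k+1) = 0.126534
APV(future benefits) = 107070 * 0.126534 = 13547.9721
Life annuity-due factor ä_{x:5} = sum_{k=0}^{4} k_p_x * v^k = 4.285822
APV(future premiums) = 2229 * 4.285822 = 9553.0965
V = 13547.9721 - 9553.0965
= 3994.8756


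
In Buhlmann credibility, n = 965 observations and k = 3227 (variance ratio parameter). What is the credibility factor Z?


Z = n / (n + k)
= 965 / (965 + 3227)
= 965 / 4192
= 0.2302


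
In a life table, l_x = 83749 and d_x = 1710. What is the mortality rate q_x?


q_x = d_x / l_x
= 1710 / 83749
= 0.0204


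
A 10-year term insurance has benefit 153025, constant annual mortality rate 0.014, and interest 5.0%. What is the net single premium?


NSP = benefit * sum_{k=0}^{n-1} k_p_x * q * v^(k+1)
With constant q=0.014, v=0.952381
Sum = 0.102116
NSP = 153025 * 0.102116
= 15626.3399


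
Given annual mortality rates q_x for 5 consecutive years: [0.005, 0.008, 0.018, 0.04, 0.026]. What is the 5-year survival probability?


p_k = 1 - q_k for each year
Survival = product of (1 - q_k)
= 0.995 * 0.992 * 0.982 * 0.96 * 0.974
= 0.9063


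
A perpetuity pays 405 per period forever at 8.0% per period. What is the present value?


PV = PMT / i
= 405 / 0.08
= 5062.5


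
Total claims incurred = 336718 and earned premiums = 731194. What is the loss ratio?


Loss ratio = claims / premiums
= 336718 / 731194
= 0.4605


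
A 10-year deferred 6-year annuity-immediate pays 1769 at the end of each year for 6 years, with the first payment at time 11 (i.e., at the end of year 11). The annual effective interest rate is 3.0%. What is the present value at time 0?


PV at time 10 of the 6-year annuity-immediate:
a_n = 1769 * (1-(1+0.03)^(-6))/0.03 = 9583.0117
Discount back 10 years to time 0:
PV = 9583.0117 * (1+0.03)^(-10)
= 9583.0117 * 0.744094
= 7130.6607


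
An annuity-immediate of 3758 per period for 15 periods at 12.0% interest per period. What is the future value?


FV = PMT * ((1+i)^n - 1) / i
= 3758 * ((1.12)^15 - 1) / 0.12
= 3758 * (5.473566 - 1) / 0.12
= 140097.1677


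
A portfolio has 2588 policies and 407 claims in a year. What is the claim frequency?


frequency = claims / policies
= 407 / 2588
= 0.1573


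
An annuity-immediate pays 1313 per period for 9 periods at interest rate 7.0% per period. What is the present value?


PV = PMT * (1 - (1+i)^(-n)) / i
= 1313 * (1 - (1+0.07)^(-9)) / 0.07
= 1313 * (1 - 0.543934) / 0.07
= 1313 * 6.515232
= 8554.4999


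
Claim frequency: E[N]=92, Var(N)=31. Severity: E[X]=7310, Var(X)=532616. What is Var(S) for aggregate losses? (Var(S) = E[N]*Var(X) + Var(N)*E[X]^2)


Var(S) = E[N]*Var(X) + Var(N)*E[X]^2
= 92*532616 + 31*7310^2
= 49000672 + 1656519100
= 1.7055e+09


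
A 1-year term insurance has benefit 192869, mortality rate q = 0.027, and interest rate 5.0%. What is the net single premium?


NSP = benefit * q * v
v = 1/(1+i) = 0.952381
NSP = 192869 * 0.027 * 0.952381
= 4959.4886


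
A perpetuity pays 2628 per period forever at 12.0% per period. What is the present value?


PV = PMT / i
= 2628 / 0.12
= 21900.0


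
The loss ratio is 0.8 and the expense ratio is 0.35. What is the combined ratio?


Combined ratio = loss ratio + expense ratio
= 0.8 + 0.35
= 1.15


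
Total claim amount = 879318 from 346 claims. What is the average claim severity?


severity = total / number
= 879318 / 346
= 2541.3815


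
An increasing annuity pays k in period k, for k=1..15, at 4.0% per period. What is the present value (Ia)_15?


(Ia)_n = sum_{k=1}^{n} k * v^k, v = 1/(1+i)
v = 0.961538
Sum computed term by term:
(Ia)_15 = 80.8539


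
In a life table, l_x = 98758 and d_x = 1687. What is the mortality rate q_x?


q_x = d_x / l_x
= 1687 / 98758
= 0.0171


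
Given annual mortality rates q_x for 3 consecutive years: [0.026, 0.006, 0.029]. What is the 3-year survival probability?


p_k = 1 - q_k for each year
Survival = product of (1 - q_k)
= 0.974 * 0.994 * 0.971
= 0.9401


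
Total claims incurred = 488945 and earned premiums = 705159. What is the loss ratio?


Loss ratio = claims / premiums
= 488945 / 705159
= 0.6934


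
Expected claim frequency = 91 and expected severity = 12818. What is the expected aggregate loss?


E[S] = E[N] * E[X]
= 91 * 12818
= 1.1664e+06


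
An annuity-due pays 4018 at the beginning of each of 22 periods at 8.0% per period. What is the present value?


PV_due = PMT * (1-(1+i)^(-n))/i * (1+i)
PV_immediate = 40986.588
PV_due = 40986.588 * 1.08
= 44265.5151


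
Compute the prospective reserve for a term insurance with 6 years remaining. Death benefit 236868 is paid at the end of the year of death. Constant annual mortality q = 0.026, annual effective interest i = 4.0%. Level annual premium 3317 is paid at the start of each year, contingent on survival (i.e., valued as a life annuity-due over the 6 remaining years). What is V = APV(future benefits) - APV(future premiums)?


v = 1/(1+i) = 0.961538
APV(future benefits) per unit = sum_{k=0}^{5} k_p_x * q * v^(k+1) = 0.128122
APV(future benefits) = 236868 * 0.128122 = 30348.0422
Life annuity-due factor ä_{x:6} = sum_{k=0}^{5} k_p_x * v^k = 5.124887
APV(future premiums) = 3317 * 5.124887 = 16999.2495
V = 30348.0422 - 16999.2495
= 13348.7927


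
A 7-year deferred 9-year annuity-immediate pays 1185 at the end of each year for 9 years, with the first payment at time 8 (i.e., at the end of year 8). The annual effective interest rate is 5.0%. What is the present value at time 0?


PV at time 7 of the 9-year annuity-immediate:
a_n = 1185 * (1-(1+0.05)^(-9))/0.05 = 8422.7687
Discount back 7 years to time 0:
PV = 8422.7687 * (1+0.05)^(-7)
= 8422.7687 * 0.710681
= 5985.9045


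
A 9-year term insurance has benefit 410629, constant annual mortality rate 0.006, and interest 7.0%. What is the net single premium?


NSP = benefit * sum_{k=0}^{n-1} k_p_x * q * v^(k+1)
With constant q=0.006, v=0.934579
Sum = 0.038269
NSP = 410629 * 0.038269
= 15714.4538


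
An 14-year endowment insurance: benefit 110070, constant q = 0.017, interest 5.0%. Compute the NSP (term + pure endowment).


Term component = 16832.8298
Pure endowment = 14_p_x * v^14 * benefit = 0.786592 * 0.505068 * 110070 = 43728.8473
NSP = 60561.6771


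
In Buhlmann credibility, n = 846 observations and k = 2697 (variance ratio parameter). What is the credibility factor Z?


Z = n / (n + k)
= 846 / (846 + 2697)
= 846 / 3543
= 0.2388


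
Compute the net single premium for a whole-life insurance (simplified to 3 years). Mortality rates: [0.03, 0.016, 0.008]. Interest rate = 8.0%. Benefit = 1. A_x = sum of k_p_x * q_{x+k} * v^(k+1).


v = 0.925926
Year 0: k_p_x=1.0, q=0.03, term=0.027778
Year 1: k_p_x=0.97, q=0.016, term=0.013306
Year 2: k_p_x=0.95448, q=0.008, term=0.006062
A_x = 0.0471


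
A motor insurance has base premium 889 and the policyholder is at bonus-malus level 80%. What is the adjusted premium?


adjusted = base * BM_level / 100
= 889 * 80 / 100
= 889 * 0.8
= 711.2


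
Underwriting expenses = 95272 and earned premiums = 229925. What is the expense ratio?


Expense ratio = expenses / premiums
= 95272 / 229925
= 0.4144


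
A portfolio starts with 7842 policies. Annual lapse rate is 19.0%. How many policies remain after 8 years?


remaining = initial * (1 - lapse)^years
= 7842 * (1 - 0.19)^8
= 7842 * 0.185302
= 1453.1384


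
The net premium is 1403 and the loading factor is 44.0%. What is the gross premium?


Gross = net * (1 + loading)
= 1403 * (1 + 0.44)
= 1403 * 1.44
= 2020.32


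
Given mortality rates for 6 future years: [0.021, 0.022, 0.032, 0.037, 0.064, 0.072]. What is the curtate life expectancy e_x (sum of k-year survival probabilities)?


e_x = sum_{k=1}^{n} k_p_x
k_p_x values:
  1_p_x = 0.979
  2_p_x = 0.957462
  3_p_x = 0.926823
  4_p_x = 0.892531
  5_p_x = 0.835409
  6_p_x = 0.775259
e_x = 5.3665


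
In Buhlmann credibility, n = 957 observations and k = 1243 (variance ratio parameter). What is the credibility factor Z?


Z = n / (n + k)
= 957 / (957 + 1243)
= 957 / 2200
= 0.435


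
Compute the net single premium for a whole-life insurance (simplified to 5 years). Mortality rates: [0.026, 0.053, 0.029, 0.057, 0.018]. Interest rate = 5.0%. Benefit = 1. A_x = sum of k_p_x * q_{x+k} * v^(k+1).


v = 0.952381
Year 0: k_p_x=1.0, q=0.026, term=0.024762
Year 1: k_p_x=0.974, q=0.053, term=0.046823
Year 2: k_p_x=0.922378, q=0.029, term=0.023107
Year 3: k_p_x=0.895629, q=0.057, term=0.042
Year 4: k_p_x=0.844578, q=0.018, term=0.011911
A_x = 0.1486


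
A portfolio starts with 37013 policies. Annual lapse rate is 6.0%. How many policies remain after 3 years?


remaining = initial * (1 - lapse)^years
= 37013 * (1 - 0.06)^3
= 37013 * 0.830584
= 30742.4056


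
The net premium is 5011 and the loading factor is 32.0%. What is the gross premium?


Gross = net * (1 + loading)
= 5011 * (1 + 0.32)
= 5011 * 1.32
= 6614.52


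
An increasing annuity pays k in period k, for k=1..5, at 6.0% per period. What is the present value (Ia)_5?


(Ia)_n = sum_{k=1}^{n} k * v^k, v = 1/(1+i)
v = 0.943396
Sum computed term by term:
(Ia)_5 = 12.1469


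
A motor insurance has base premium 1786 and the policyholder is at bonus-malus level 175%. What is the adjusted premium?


adjusted = base * BM_level / 100
= 1786 * 175 / 100
= 1786 * 1.75
= 3125.5


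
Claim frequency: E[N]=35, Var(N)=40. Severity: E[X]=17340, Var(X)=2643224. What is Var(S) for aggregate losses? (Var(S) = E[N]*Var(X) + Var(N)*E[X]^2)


Var(S) = E[N]*Var(X) + Var(N)*E[X]^2
= 35*2643224 + 40*17340^2
= 92512840 + 12027024000
= 1.2120e+10


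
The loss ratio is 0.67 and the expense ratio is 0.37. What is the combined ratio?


Combined ratio = loss ratio + expense ratio
= 0.67 + 0.37
= 1.04


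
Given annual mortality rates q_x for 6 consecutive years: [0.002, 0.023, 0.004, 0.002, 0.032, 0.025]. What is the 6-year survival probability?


p_k = 1 - q_k for each year
Survival = product of (1 - q_k)
= 0.998 * 0.977 * 0.996 * 0.998 * 0.968 * 0.975
= 0.9147


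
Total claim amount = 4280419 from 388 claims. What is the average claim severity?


severity = total / number
= 4280419 / 388
= 11032.0077


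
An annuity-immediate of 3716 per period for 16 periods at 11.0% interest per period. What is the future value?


FV = PMT * ((1+i)^n - 1) / i
= 3716 * ((1.11)^16 - 1) / 0.11
= 3716 * (5.310894 - 1) / 0.11
= 145629.8485


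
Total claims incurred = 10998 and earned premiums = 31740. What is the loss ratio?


Loss ratio = claims / premiums
= 10998 / 31740
= 0.3465


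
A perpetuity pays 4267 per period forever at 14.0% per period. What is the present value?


PV = PMT / i
= 4267 / 0.14
= 30478.5714


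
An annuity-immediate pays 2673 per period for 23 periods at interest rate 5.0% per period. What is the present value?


PV = PMT * (1 - (1+i)^(-n)) / i
= 2673 * (1 - (1+0.05)^(-23)) / 0.05
= 2673 * (1 - 0.325571) / 0.05
= 2673 * 13.488574
= 36054.958


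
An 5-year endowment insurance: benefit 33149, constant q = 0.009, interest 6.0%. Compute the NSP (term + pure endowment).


Term component = 1235.6013
Pure endowment = 5_p_x * v^5 * benefit = 0.955803 * 0.747258 * 33149 = 23676.057
NSP = 24911.6583


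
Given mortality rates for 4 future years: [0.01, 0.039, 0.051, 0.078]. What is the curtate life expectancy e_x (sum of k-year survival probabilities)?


e_x = sum_{k=1}^{n} k_p_x
k_p_x values:
  1_p_x = 0.99
  2_p_x = 0.95139
  3_p_x = 0.902869
  4_p_x = 0.832445
e_x = 3.6767


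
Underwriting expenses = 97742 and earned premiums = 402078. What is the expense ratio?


Expense ratio = expenses / premiums
= 97742 / 402078
= 0.2431


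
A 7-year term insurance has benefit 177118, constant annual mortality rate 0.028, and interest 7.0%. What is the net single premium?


NSP = benefit * sum_{k=0}^{n-1} k_p_x * q * v^(k+1)
With constant q=0.028, v=0.934579
Sum = 0.139863
NSP = 177118 * 0.139863
= 24772.3081


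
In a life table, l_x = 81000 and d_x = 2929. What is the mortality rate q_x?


q_x = d_x / l_x
= 2929 / 81000
= 0.0362


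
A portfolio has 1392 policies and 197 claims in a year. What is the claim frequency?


frequency = claims / policies
= 197 / 1392
= 0.1415


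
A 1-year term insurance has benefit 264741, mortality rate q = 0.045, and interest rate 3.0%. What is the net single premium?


NSP = benefit * q * v
v = 1/(1+i) = 0.970874
NSP = 264741 * 0.045 * 0.970874
= 11566.3544


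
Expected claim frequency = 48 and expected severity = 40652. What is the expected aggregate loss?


E[S] = E[N] * E[X]
= 48 * 40652
= 1.9513e+06


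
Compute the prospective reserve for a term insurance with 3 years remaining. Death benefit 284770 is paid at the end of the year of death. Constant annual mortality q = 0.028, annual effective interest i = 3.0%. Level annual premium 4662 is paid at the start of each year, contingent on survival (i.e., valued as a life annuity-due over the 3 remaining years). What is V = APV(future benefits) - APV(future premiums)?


v = 1/(1+i) = 0.970874
APV(future benefits) per unit = sum_{k=0}^{2} k_p_x * q * v^(k+1) = 0.077047
APV(future benefits) = 284770 * 0.077047 = 21940.751
Life annuity-due factor ä_{x:3} = sum_{k=0}^{2} k_p_x * v^k = 2.834239
APV(future premiums) = 4662 * 2.834239 = 13213.2215
V = 21940.751 - 13213.2215
= 8727.5295


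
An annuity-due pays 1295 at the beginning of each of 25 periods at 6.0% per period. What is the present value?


PV_due = PMT * (1-(1+i)^(-n))/i * (1+i)
PV_immediate = 16554.4462
PV_due = 16554.4462 * 1.06
= 17547.713


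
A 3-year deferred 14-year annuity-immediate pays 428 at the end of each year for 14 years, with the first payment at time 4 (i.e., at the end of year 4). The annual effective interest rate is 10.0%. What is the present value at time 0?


PV at time 3 of the 14-year annuity-immediate:
a_n = 428 * (1-(1+0.1)^(-14))/0.1 = 3152.9422
Discount back 3 years to time 0:
PV = 3152.9422 * (1+0.1)^(-3)
= 3152.9422 * 0.751315
= 2368.8522


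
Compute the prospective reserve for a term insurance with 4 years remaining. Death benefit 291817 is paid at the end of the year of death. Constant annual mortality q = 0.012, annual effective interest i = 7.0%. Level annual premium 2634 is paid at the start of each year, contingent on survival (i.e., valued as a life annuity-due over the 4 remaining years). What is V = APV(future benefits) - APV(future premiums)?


v = 1/(1+i) = 0.934579
APV(future benefits) per unit = sum_{k=0}^{3} k_p_x * q * v^(k+1) = 0.039961
APV(future benefits) = 291817 * 0.039961 = 11661.429
Life annuity-due factor ä_{x:4} = sum_{k=0}^{3} k_p_x * v^k = 3.563229
APV(future premiums) = 2634 * 3.563229 = 9385.5448
V = 11661.429 - 9385.5448
= 2275.8842


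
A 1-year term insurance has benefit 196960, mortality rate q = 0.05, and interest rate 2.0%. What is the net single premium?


NSP = benefit * q * v
v = 1/(1+i) = 0.980392
NSP = 196960 * 0.05 * 0.980392
= 9654.902


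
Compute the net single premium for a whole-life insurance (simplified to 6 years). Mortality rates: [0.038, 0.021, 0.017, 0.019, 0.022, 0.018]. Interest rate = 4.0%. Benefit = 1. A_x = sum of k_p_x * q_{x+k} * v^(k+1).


v = 0.961538
Year 0: k_p_x=1.0, q=0.038, term=0.036538
Year 1: k_p_x=0.962, q=0.021, term=0.018678
Year 2: k_p_x=0.941798, q=0.017, term=0.014233
Year 3: k_p_x=0.925787, q=0.019, term=0.015036
Year 4: k_p_x=0.908197, q=0.022, term=0.016422
Year 5: k_p_x=0.888217, q=0.018, term=0.012635
A_x = 0.1135


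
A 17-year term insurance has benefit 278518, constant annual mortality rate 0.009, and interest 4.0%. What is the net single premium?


NSP = benefit * sum_{k=0}^{n-1} k_p_x * q * v^(k+1)
With constant q=0.009, v=0.961538
Sum = 0.102814
NSP = 278518 * 0.102814
= 28635.503


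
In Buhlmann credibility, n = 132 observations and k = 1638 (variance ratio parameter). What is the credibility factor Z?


Z = n / (n + k)
= 132 / (132 + 1638)
= 132 / 1770
= 0.0746


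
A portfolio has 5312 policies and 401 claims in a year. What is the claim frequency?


frequency = claims / policies
= 401 / 5312
= 0.0755


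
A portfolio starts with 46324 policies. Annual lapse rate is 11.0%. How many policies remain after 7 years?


remaining = initial * (1 - lapse)^years
= 46324 * (1 - 0.11)^7
= 46324 * 0.442313
= 20489.7236


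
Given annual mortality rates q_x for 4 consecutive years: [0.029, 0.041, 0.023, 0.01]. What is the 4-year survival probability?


p_k = 1 - q_k for each year
Survival = product of (1 - q_k)
= 0.971 * 0.959 * 0.977 * 0.99
= 0.9007


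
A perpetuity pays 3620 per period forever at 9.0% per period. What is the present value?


PV = PMT / i
= 3620 / 0.09
= 40222.2222


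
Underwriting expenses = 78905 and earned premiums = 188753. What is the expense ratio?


Expense ratio = expenses / premiums
= 78905 / 188753
= 0.418


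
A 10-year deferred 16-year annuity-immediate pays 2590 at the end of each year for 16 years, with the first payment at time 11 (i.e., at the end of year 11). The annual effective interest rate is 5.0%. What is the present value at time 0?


PV at time 10 of the 16-year annuity-immediate:
a_n = 2590 * (1-(1+0.05)^(-16))/0.05 = 28069.8232
Discount back 10 years to time 0:
PV = 28069.8232 * (1+0.05)^(-10)
= 28069.8232 * 0.613913
= 17232.4365


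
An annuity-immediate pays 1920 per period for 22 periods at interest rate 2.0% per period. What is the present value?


PV = PMT * (1 - (1+i)^(-n)) / i
= 1920 * (1 - (1+0.02)^(-22)) / 0.02
= 1920 * (1 - 0.646839) / 0.02
= 1920 * 17.658048
= 33903.4525


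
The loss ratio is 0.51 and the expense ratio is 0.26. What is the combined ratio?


Combined ratio = loss ratio + expense ratio
= 0.51 + 0.26
= 0.77


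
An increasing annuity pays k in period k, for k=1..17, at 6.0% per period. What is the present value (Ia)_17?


(Ia)_n = sum_{k=1}^{n} k * v^k, v = 1/(1+i)
v = 0.943396
Sum computed term by term:
(Ia)_17 = 79.8783


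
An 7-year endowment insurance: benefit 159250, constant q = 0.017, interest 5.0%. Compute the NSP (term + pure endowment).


Term component = 14938.2326
Pure endowment = 7_p_x * v^7 * benefit = 0.8869 * 0.710681 * 159250 = 100375.7891
NSP = 115314.0217


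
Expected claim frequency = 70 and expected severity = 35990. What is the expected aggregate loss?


E[S] = E[N] * E[X]
= 70 * 35990
= 2.5193e+06


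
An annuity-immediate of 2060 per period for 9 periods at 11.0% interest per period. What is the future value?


FV = PMT * ((1+i)^n - 1) / i
= 2060 * ((1.11)^9 - 1) / 0.11
= 2060 * (2.558037 - 1) / 0.11
= 29177.7824


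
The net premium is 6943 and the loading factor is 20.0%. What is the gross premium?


Gross = net * (1 + loading)
= 6943 * (1 + 0.2)
= 6943 * 1.2
= 8331.6


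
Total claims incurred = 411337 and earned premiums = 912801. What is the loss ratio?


Loss ratio = claims / premiums
= 411337 / 912801
= 0.4506


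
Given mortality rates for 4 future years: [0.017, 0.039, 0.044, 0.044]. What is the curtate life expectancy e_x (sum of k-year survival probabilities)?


e_x = sum_{k=1}^{n} k_p_x
k_p_x values:
  1_p_x = 0.983
  2_p_x = 0.944663
  3_p_x = 0.903098
  4_p_x = 0.863362
e_x = 3.6941


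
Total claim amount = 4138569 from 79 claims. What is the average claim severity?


severity = total / number
= 4138569 / 79
= 52386.9494


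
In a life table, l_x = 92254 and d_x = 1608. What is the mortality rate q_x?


q_x = d_x / l_x
= 1608 / 92254
= 0.0174


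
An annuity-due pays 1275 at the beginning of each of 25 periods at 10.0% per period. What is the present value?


PV_due = PMT * (1-(1+i)^(-n))/i * (1+i)
PV_immediate = 11573.226
PV_due = 11573.226 * 1.1
= 12730.5486


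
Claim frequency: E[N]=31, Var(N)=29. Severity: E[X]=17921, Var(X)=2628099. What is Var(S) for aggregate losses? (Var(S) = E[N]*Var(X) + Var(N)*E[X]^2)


Var(S) = E[N]*Var(X) + Var(N)*E[X]^2
= 31*2628099 + 29*17921^2
= 81471069 + 9313704989
= 9.3952e+09


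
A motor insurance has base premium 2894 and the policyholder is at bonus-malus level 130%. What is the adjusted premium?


adjusted = base * BM_level / 100
= 2894 * 130 / 100
= 2894 * 1.3
= 3762.2


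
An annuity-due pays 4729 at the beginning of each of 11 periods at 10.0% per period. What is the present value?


PV_due = PMT * (1-(1+i)^(-n))/i * (1+i)
PV_immediate = 30715.1435
PV_due = 30715.1435 * 1.1
= 33786.6578


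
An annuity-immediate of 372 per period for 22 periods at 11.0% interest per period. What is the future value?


FV = PMT * ((1+i)^n - 1) / i
= 372 * ((1.11)^22 - 1) / 0.11
= 372 * (9.933574 - 1) / 0.11
= 30211.7231


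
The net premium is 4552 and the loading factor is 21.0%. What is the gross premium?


Gross = net * (1 + loading)
= 4552 * (1 + 0.21)
= 4552 * 1.21
= 5507.92


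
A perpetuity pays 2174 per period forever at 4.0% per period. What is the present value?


PV = PMT / i
= 2174 / 0.04
= 54350.0


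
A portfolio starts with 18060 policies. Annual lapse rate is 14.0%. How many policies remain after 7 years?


remaining = initial * (1 - lapse)^years
= 18060 * (1 - 0.14)^7
= 18060 * 0.347928
= 6283.5765


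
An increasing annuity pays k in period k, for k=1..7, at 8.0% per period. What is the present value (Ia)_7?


(Ia)_n = sum_{k=1}^{n} k * v^k, v = 1/(1+i)
v = 0.925926
Sum computed term by term:
(Ia)_7 = 19.2306


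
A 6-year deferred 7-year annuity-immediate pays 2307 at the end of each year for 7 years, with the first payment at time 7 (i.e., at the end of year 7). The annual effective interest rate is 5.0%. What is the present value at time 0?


PV at time 6 of the 7-year annuity-immediate:
a_n = 2307 * (1-(1+0.05)^(-7))/0.05 = 13349.1634
Discount back 6 years to time 0:
PV = 13349.1634 * (1+0.05)^(-6)
= 13349.1634 * 0.746215
= 9961.3513


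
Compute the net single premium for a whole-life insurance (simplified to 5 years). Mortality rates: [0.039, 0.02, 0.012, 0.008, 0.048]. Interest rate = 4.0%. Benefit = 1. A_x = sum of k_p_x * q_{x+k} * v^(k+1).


v = 0.961538
Year 0: k_p_x=1.0, q=0.039, term=0.0375
Year 1: k_p_x=0.961, q=0.02, term=0.01777
Year 2: k_p_x=0.94178, q=0.012, term=0.010047
Year 3: k_p_x=0.930479, q=0.008, term=0.006363
Year 4: k_p_x=0.923035, q=0.048, term=0.036416
A_x = 0.1081


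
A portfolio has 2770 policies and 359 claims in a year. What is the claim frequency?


frequency = claims / policies
= 359 / 2770
= 0.1296


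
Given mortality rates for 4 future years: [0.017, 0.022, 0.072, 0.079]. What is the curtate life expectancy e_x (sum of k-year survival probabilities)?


e_x = sum_{k=1}^{n} k_p_x
k_p_x values:
  1_p_x = 0.983
  2_p_x = 0.961374
  3_p_x = 0.892155
  4_p_x = 0.821675
e_x = 3.6582


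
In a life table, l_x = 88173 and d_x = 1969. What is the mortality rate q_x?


q_x = d_x / l_x
= 1969 / 88173
= 0.0223


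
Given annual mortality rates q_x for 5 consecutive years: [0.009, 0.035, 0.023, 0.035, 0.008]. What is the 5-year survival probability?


p_k = 1 - q_k for each year
Survival = product of (1 - q_k)
= 0.991 * 0.965 * 0.977 * 0.965 * 0.992
= 0.8944
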